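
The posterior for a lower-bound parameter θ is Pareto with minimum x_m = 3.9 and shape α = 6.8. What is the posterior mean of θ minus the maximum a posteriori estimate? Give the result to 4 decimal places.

The Pareto density is strictly decreasing on [x_m, ∞), so the mode is x_m = 3.9000.
Mean = α·x_m/(α−1) = 6.8·3.9/5.8 = 4.5724.
Difference = 4.5724 − 3.9000 = 0.6724.

0.6724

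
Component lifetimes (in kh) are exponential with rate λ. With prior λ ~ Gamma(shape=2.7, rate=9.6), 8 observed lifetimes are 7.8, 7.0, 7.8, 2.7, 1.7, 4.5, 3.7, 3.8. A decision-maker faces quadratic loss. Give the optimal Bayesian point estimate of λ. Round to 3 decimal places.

Σ times = 39.0. Posterior: Gamma(shape = 2.7+8 = 10.7, rate = 9.6+39.0 = 48.6).
Mode = (α−1)/β = 9.7/48.6 = 0.200.
Mean = α/β = 10.7/48.6 = 0.220.
Quadratic loss ⇒ the optimal estimator is the posterior mean.

0.220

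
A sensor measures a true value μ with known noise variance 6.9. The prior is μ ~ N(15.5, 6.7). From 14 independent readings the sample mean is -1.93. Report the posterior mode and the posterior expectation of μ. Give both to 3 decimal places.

Posterior for μ is Normal. Precision-weighted mean: (1/6.7·15.5 + 14/6.9·-1.93) / (1/6.7 + 14/6.9) = -0.736.
A Normal posterior is symmetric, so mode = mean.

posterior mode = -0.736, posterior expectation = -0.736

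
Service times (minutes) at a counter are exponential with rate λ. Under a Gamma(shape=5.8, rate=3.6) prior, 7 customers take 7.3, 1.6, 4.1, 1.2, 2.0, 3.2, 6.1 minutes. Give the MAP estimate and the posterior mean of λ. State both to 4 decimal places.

Σ times = 25.5. Posterior: Gamma(shape = 5.8+7 = 12.8, rate = 3.6+25.5 = 29.1).
Mode = (α−1)/β = 11.8/29.1 = 0.4055.
Mean = α/β = 12.8/29.1 = 0.4399.
The posterior is right-skewed, so the mean exceeds the mode.

λ_MAP = 0.4055, E[λ|data] = 0.4399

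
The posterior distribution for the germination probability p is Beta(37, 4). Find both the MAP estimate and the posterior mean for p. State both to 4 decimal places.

MAP = 0.9231, posterior mean = 0.9024

Mode = (37−1)/(37+4−2) = 36/39 = 0.9231.
Mean = 37/(37+4) = 37/41 = 0.9024.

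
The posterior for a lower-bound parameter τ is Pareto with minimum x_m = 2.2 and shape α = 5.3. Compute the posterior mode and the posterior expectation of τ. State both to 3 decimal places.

MAP = 2.200, posterior mean = 2.712

The Pareto density is strictly decreasing on [x_m, ∞), so the mode is x_m = 2.200.
Mean = α·x_m/(α−1) = 5.3·2.2/4.3 = 2.712.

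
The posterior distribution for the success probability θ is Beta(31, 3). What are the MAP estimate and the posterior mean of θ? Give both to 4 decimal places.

Mode = (31−1)/(31+3−2) = 30/32 = 0.9375.
Mean = 31/(31+3) = 31/34 = 0.9118.
The mean is pulled below the mode by the posterior's left skew.

MAP = 0.9375, posterior mean = 0.9118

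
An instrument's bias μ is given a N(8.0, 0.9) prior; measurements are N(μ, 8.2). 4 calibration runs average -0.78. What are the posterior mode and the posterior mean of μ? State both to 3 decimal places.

Posterior for μ is Normal. Precision-weighted mean: (1/0.9·8.0 + 4/8.2·-0.78) / (1/0.9 + 4/8.2) = 5.321.
A Normal posterior is symmetric, so mode = mean.

MAP = 5.321; posterior mean = 5.321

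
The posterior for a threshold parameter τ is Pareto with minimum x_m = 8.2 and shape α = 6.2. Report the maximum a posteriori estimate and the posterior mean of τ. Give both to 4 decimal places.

MAP: 8.2000. Posterior mean: 9.7769.

The Pareto density is strictly decreasing on [x_m, ∞), so the mode is x_m = 8.2000.
Mean = α·x_m/(α−1) = 6.2·8.2/5.2 = 9.7769.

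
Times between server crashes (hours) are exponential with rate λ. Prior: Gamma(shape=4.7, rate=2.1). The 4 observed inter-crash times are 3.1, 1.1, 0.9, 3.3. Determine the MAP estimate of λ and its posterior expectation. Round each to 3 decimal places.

MAP = 0.733, posterior mean = 0.829

Σ times = 8.4. Posterior: Gamma(shape = 4.7+4 = 8.7, rate = 2.1+8.4 = 10.5).
Mode = (α−1)/β = 7.7/10.5 = 0.733.
Mean = α/β = 8.7/10.5 = 0.829.
The mean is pulled above the mode by the posterior's right skew.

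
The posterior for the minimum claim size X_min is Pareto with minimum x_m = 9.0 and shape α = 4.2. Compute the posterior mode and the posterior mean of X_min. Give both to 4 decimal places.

The Pareto density is strictly decreasing on [x_m, ∞), so the mode is x_m = 9.0000.
Mean = α·x_m/(α−1) = 4.2·9.0/3.2 = 11.8125.

MAP = 9.0000, posterior mean = 11.8125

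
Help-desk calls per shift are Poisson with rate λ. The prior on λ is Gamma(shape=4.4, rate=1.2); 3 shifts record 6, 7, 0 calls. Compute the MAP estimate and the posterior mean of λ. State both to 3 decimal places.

Σ counts = 13. Posterior: Gamma(shape = 4.4+13 = 17.4, rate = 1.2+3 = 4.2).
Mode = (α−1)/β = 16.4/4.2 = 3.905.
Mean = α/β = 17.4/4.2 = 4.143.
Mean > mode: the posterior has a right tail.

MAP = 3.905; posterior mean = 4.143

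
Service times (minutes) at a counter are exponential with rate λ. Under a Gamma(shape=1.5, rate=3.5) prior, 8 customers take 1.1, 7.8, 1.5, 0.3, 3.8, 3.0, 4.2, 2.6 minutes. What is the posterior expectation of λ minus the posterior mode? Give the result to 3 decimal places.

0.036

Σ times = 24.3. Posterior: Gamma(shape = 1.5+8 = 9.5, rate = 3.5+24.3 = 27.8).
Mode = (α−1)/β = 8.5/27.8 = 0.306.
Mean = α/β = 9.5/27.8 = 0.342.
Difference = 0.342 − 0.306 = 0.036.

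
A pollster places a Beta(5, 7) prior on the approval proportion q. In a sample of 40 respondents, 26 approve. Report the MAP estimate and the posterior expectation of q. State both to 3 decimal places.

MAP = 0.600; posterior mean = 0.596

Posterior: Beta(5+26, 7+14) = Beta(31, 21).
Mode = (31−1)/(31+21−2) = 30/50 = 0.600.
Mean = 31/(31+21) = 31/52 = 0.596.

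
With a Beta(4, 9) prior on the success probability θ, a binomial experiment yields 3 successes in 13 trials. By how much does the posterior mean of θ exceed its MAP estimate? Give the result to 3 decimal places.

Posterior: Beta(4+3, 9+10) = Beta(7, 19).
Mode = (7−1)/(7+19−2) = 6/24 = 0.250.
Mean = 7/(7+19) = 7/26 = 0.269.
Difference = 0.269 − 0.250 = 0.019.
Right-skewed posterior ⇒ mode < mean.

0.019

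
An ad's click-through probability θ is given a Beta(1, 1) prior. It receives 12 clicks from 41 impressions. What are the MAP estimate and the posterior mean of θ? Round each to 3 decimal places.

θ_MAP = 0.293, E[θ|data] = 0.302

Posterior: Beta(1+12, 1+29) = Beta(13, 30).
Mode = (13−1)/(13+30−2) = 12/41 = 0.293.
With a flat prior the MAP equals the MLE, 12/41.
Mean = 13/(13+30) = 13/43 = 0.302.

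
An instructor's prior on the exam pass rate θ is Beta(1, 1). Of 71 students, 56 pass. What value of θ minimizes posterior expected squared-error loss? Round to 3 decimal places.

0.781

Posterior: Beta(1+56, 1+15) = Beta(57, 16).
Mode = (57−1)/(57+16−2) = 56/71 = 0.789.
With a flat prior the MAP equals the MLE, 56/71.
Mean = 57/(57+16) = 57/73 = 0.781.
Squared-error loss ⇒ the optimal estimator is the posterior mean.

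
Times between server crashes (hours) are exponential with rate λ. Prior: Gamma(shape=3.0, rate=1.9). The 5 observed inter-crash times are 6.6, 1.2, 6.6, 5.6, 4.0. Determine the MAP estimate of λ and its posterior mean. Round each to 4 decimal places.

Σ times = 24.0. Posterior: Gamma(shape = 3.0+5 = 8.0, rate = 1.9+24.0 = 25.9).
Mode = (α−1)/β = 7.0/25.9 = 0.2703.
Mean = α/β = 8.0/25.9 = 0.3089.

λ_MAP = 0.2703, E[λ|data] = 0.3089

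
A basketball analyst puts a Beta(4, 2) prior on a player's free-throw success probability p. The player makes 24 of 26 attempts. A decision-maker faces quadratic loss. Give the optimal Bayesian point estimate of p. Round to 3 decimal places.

0.875

Posterior: Beta(4+24, 2+2) = Beta(28, 4).
Mode = (28−1)/(28+4−2) = 27/30 = 0.900.
Mean = 28/(28+4) = 28/32 = 0.875.
Quadratic loss ⇒ the optimal estimator is the posterior mean.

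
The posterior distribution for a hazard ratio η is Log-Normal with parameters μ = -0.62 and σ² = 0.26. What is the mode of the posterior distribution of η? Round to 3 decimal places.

Mode = exp(μ − σ²) = exp(-0.88) = 0.415.
Mean = exp(μ + σ²/2) = exp(-0.490) = 0.613.
This is the posterior mode — the MAP estimate.

0.415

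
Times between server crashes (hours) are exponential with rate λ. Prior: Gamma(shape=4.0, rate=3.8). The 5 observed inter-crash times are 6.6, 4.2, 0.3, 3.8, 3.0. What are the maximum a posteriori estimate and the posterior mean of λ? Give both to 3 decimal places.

MAP = 0.369, posterior mean = 0.415

Σ times = 17.9. Posterior: Gamma(shape = 4.0+5 = 9.0, rate = 3.8+17.9 = 21.7).
Mode = (α−1)/β = 8.0/21.7 = 0.369.
Mean = α/β = 9.0/21.7 = 0.415.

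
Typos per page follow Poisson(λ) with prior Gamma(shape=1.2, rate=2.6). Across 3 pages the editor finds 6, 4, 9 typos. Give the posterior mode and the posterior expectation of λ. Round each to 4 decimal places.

Σ counts = 19. Posterior: Gamma(shape = 1.2+19 = 20.2, rate = 2.6+3 = 5.6).
Mode = (α−1)/β = 19.2/5.6 = 3.4286.
Mean = α/β = 20.2/5.6 = 3.6071.

posterior mode = 3.4286, posterior expectation = 3.6071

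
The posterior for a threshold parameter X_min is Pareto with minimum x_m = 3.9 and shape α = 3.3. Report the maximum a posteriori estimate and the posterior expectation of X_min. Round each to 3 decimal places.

X_min_MAP = 3.900, E[X_min|data] = 5.596

The Pareto density is strictly decreasing on [x_m, ∞), so the mode is x_m = 3.900.
Mean = α·x_m/(α−1) = 3.3·3.9/2.3 = 5.596.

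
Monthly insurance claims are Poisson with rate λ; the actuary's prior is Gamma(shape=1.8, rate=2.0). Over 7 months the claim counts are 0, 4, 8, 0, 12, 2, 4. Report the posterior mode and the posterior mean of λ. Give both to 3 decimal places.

MAP: 3.422. Posterior mean: 3.533.

Σ counts = 30. Posterior: Gamma(shape = 1.8+30 = 31.8, rate = 2.0+7 = 9.0).
Mode = (α−1)/β = 30.8/9.0 = 3.422.
Mean = α/β = 31.8/9.0 = 3.533.
The mean is pulled above the mode by the posterior's right skew.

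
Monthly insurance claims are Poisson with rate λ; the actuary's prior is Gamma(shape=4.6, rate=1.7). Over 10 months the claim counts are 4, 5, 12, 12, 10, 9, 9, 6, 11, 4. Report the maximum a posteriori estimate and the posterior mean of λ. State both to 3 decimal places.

maximum a posteriori estimate = 7.316, posterior mean = 7.402

Σ counts = 82. Posterior: Gamma(shape = 4.6+82 = 86.6, rate = 1.7+10 = 11.7).
Mode = (α−1)/β = 85.6/11.7 = 7.316.
Mean = α/β = 86.6/11.7 = 7.402.
Mean > mode: the posterior has a right tail.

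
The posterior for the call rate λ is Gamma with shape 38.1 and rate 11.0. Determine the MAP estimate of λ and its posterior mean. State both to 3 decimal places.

Mode = (α−1)/β = 37.1/11.0 = 3.373.
Mean = α/β = 38.1/11.0 = 3.464.

MAP: 3.373. Posterior mean: 3.464.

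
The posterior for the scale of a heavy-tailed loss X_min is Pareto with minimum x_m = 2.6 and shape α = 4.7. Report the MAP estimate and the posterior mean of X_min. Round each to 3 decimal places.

MAP estimate = 2.600, posterior mean = 3.303

The Pareto density is strictly decreasing on [x_m, ∞), so the mode is x_m = 2.600.
Mean = α·x_m/(α−1) = 4.7·2.6/3.7 = 3.303.
Mean > mode: the posterior has a right tail.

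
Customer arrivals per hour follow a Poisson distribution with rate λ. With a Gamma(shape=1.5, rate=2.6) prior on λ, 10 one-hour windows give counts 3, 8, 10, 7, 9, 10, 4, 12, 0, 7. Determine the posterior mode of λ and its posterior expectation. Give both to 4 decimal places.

MAP: 5.5952. Posterior mean: 5.6746.

Σ counts = 70. Posterior: Gamma(shape = 1.5+70 = 71.5, rate = 2.6+10 = 12.6).
Mode = (α−1)/β = 70.5/12.6 = 5.5952.
Mean = α/β = 71.5/12.6 = 5.6746.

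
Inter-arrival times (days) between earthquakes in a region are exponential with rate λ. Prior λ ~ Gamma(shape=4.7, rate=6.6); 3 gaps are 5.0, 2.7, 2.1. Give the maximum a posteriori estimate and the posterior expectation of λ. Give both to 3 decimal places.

MAP: 0.409. Posterior mean: 0.470.

Σ times = 9.8. Posterior: Gamma(shape = 4.7+3 = 7.7, rate = 6.6+9.8 = 16.4).
Mode = (α−1)/β = 6.7/16.4 = 0.409.
Mean = α/β = 7.7/16.4 = 0.470.
Mean > mode: the posterior has a right tail.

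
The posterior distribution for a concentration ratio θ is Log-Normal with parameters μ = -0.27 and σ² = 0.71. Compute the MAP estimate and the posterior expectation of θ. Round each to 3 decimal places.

MAP = 0.375, posterior mean = 1.089

Mode = exp(μ − σ²) = exp(-0.98) = 0.375.
Mean = exp(μ + σ²/2) = exp(0.085) = 1.089.
The posterior is right-skewed, so the mean exceeds the mode.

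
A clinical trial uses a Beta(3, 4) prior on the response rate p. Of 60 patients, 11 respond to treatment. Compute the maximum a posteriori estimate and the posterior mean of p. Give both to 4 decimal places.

p_MAP = 0.2000, E[p|data] = 0.2090

Posterior: Beta(3+11, 4+49) = Beta(14, 53).
Mode = (14−1)/(14+53−2) = 13/65 = 0.2000.
Mean = 14/(14+53) = 14/67 = 0.2090.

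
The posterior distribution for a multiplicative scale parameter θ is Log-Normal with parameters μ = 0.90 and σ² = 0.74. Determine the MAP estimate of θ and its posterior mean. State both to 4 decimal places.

Mode = exp(μ − σ²) = exp(0.16) = 1.1735.
Mean = exp(μ + σ²/2) = exp(1.270) = 3.5609.
The posterior is right-skewed, so the mean exceeds the mode.

MAP: 1.1735. Posterior mean: 3.5609.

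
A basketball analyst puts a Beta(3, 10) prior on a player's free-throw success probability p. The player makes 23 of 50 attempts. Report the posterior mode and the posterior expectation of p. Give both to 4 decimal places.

Posterior: Beta(3+23, 10+27) = Beta(26, 37).
Mode = (26−1)/(26+37−2) = 25/61 = 0.4098.
Mean = 26/(26+37) = 26/63 = 0.4127.
The mean is pulled above the mode by the posterior's right skew.

MAP = 0.4098, posterior mean = 0.4127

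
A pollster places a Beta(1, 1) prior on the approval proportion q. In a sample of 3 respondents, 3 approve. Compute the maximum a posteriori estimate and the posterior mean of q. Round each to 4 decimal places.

Posterior: Beta(1+3, 1+0) = Beta(4, 1).
Since β = 1 ≤ 1 and α > 1, the Beta density is monotone increasing on [0,1]; the mode is at 1.
Mean = 4/(4+1) = 0.8000.

q_MAP = 1.0000, E[q|data] = 0.8000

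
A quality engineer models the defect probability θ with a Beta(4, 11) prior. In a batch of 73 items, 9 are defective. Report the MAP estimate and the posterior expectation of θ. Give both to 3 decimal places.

MAP = 0.140, posterior mean = 0.148

Posterior: Beta(4+9, 11+64) = Beta(13, 75).
Mode = (13−1)/(13+75−2) = 12/86 = 0.140.
Mean = 13/(13+75) = 13/88 = 0.148.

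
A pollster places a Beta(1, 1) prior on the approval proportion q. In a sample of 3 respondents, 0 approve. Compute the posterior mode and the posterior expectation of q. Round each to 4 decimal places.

MAP = 0.0000; posterior mean = 0.2000

Posterior: Beta(1+0, 1+3) = Beta(1, 4).
Since α = 1 ≤ 1 and β > 1, the Beta density is monotone decreasing on [0,1]; the mode is at 0.
Mean = 1/(1+4) = 0.2000.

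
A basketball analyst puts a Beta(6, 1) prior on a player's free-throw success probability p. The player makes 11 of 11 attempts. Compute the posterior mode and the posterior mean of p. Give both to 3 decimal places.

posterior mode = 1.000, posterior mean = 0.944

Posterior: Beta(6+11, 1+0) = Beta(17, 1).
Since β = 1 ≤ 1 and α > 1, the Beta density is monotone increasing on [0,1]; the mode is at 1.
Mean = 17/(17+1) = 0.944.
Mode > mean: the posterior has a left tail.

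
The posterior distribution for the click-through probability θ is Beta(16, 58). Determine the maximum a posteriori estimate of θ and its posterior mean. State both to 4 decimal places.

Mode = (16−1)/(16+58−2) = 15/72 = 0.2083.
Mean = 16/(16+58) = 16/74 = 0.2162.

MAP = 0.2083; posterior mean = 0.2162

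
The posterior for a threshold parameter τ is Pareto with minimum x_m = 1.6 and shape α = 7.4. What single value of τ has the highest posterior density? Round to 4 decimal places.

1.6000

The Pareto density is strictly decreasing on [x_m, ∞), so the mode is x_m = 1.6000.
Mean = α·x_m/(α−1) = 7.4·1.6/6.4 = 1.8500.
This is the posterior mode — the MAP estimate.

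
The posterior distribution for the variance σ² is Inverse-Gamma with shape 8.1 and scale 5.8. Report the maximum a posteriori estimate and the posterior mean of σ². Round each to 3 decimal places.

MAP: 0.637. Posterior mean: 0.817.

Mode = β/(α+1) = 5.8/9.1 = 0.637.
Mean = β/(α−1) = 5.8/7.1 = 0.817.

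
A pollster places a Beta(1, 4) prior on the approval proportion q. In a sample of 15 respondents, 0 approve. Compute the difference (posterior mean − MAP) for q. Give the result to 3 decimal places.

Posterior: Beta(1+0, 4+15) = Beta(1, 19).
Since α = 1 ≤ 1 and β > 1, the Beta density is monotone decreasing on [0,1]; the mode is at 0.
Mean = 1/(1+19) = 0.050.
Difference = 0.050 − 0.000 = 0.050.

0.050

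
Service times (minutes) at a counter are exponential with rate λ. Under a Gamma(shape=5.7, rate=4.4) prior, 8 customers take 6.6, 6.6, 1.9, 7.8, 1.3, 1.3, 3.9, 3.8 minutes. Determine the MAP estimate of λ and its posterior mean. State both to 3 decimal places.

Σ times = 33.2. Posterior: Gamma(shape = 5.7+8 = 13.7, rate = 4.4+33.2 = 37.6).
Mode = (α−1)/β = 12.7/37.6 = 0.338.
Mean = α/β = 13.7/37.6 = 0.364.
Right-skewed posterior ⇒ mode < mean.

MAP = 0.338; posterior mean = 0.364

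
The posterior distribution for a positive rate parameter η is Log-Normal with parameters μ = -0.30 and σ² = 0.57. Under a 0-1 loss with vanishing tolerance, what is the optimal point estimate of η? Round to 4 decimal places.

0.4190

Mode = exp(μ − σ²) = exp(-0.87) = 0.4190.
Mean = exp(μ + σ²/2) = exp(-0.015) = 0.9851.
This is the posterior mode — the MAP estimate.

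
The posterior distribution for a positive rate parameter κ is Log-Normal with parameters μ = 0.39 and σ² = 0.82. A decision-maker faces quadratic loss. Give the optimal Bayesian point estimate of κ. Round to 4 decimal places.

Mode = exp(μ − σ²) = exp(-0.43) = 0.6505.
Mean = exp(μ + σ²/2) = exp(0.800) = 2.2255.
Quadratic loss ⇒ the optimal estimator is the posterior mean.

2.2255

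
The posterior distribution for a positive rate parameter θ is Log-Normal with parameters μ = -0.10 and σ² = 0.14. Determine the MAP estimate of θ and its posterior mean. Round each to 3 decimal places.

MAP: 0.787. Posterior mean: 0.970.

Mode = exp(μ − σ²) = exp(-0.24) = 0.787.
Mean = exp(μ + σ²/2) = exp(-0.030) = 0.970.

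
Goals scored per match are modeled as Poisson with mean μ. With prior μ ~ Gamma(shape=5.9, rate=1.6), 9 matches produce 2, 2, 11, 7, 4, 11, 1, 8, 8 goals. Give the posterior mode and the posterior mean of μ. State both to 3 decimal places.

MAP = 5.557, posterior mean = 5.651

Σ counts = 54. Posterior: Gamma(shape = 5.9+54 = 59.9, rate = 1.6+9 = 10.6).
Mode = (α−1)/β = 58.9/10.6 = 5.557.
Mean = α/β = 59.9/10.6 = 5.651.
Mean > mode: the posterior has a right tail.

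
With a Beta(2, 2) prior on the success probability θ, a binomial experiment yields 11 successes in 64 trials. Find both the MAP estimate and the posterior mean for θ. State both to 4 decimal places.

Posterior: Beta(2+11, 2+53) = Beta(13, 55).
Mode = (13−1)/(13+55−2) = 12/66 = 0.1818.
Mean = 13/(13+55) = 13/68 = 0.1912.
The mean is pulled above the mode by the posterior's right skew.

θ_MAP = 0.1818, E[θ|data] = 0.1912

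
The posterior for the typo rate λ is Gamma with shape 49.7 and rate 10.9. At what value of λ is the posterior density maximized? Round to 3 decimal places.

Mode = (α−1)/β = 48.7/10.9 = 4.468.
Mean = α/β = 49.7/10.9 = 4.560.
This is the posterior mode — the MAP estimate.

4.468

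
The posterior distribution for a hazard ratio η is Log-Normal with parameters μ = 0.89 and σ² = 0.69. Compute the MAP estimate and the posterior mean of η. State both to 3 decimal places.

MAP: 1.221. Posterior mean: 3.438.

Mode = exp(μ − σ²) = exp(0.20) = 1.221.
Mean = exp(μ + σ²/2) = exp(1.235) = 3.438.
Mean > mode: the posterior has a right tail.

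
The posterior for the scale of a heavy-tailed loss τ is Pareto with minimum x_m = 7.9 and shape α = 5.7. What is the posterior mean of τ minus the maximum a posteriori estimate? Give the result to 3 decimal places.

The Pareto density is strictly decreasing on [x_m, ∞), so the mode is x_m = 7.900.
Mean = α·x_m/(α−1) = 5.7·7.9/4.7 = 9.581.
Difference = 9.581 − 7.900 = 1.681.
Mean > mode: the posterior has a right tail.

1.681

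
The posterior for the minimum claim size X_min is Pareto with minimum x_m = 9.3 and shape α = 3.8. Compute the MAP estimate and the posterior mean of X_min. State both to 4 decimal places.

MAP = 9.3000; posterior mean = 12.6214

The Pareto density is strictly decreasing on [x_m, ∞), so the mode is x_m = 9.3000.
Mean = α·x_m/(α−1) = 3.8·9.3/2.8 = 12.6214.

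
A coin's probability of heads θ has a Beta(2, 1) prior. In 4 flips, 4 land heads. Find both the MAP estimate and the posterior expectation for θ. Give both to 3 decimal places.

MAP: 1.000. Posterior mean: 0.857.

Posterior: Beta(2+4, 1+0) = Beta(6, 1).
Since β = 1 ≤ 1 and α > 1, the Beta density is monotone increasing on [0,1]; the mode is at 1.
Mean = 6/(6+1) = 0.857.
Left-skewed posterior ⇒ mean < mode.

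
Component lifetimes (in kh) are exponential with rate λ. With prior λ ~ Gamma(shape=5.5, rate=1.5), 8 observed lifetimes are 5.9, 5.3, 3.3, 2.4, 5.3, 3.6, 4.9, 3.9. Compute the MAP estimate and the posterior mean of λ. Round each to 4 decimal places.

Σ times = 34.6. Posterior: Gamma(shape = 5.5+8 = 13.5, rate = 1.5+34.6 = 36.1).
Mode = (α−1)/β = 12.5/36.1 = 0.3463.
Mean = α/β = 13.5/36.1 = 0.3740.
Mean > mode: the posterior has a right tail.

MAP = 0.3463; posterior mean = 0.3740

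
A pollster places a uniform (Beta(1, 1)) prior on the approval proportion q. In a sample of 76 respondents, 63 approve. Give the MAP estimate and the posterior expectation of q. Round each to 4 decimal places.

Posterior: Beta(1+63, 1+13) = Beta(64, 14).
Mode = (64−1)/(64+14−2) = 63/76 = 0.8289.
With a flat prior the MAP equals the MLE, 63/76.
Mean = 64/(64+14) = 64/78 = 0.8205.

MAP: 0.8289. Posterior mean: 0.8205.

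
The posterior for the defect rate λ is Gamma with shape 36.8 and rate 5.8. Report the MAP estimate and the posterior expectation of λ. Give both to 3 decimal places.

Mode = (α−1)/β = 35.8/5.8 = 6.172.
Mean = α/β = 36.8/5.8 = 6.345.

MAP = 6.172; posterior mean = 6.345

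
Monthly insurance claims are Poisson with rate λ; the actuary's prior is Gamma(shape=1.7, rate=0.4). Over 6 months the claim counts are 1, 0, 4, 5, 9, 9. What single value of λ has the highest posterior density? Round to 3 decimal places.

4.484

Σ counts = 28. Posterior: Gamma(shape = 1.7+28 = 29.7, rate = 0.4+6 = 6.4).
Mode = (α−1)/β = 28.7/6.4 = 4.484.
Mean = α/β = 29.7/6.4 = 4.641.
This is the posterior mode — the MAP estimate.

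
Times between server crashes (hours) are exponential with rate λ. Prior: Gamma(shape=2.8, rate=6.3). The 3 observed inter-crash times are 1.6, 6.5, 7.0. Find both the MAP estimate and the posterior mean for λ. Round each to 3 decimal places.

λ_MAP = 0.224, E[λ|data] = 0.271

Σ times = 15.1. Posterior: Gamma(shape = 2.8+3 = 5.8, rate = 6.3+15.1 = 21.4).
Mode = (α−1)/β = 4.8/21.4 = 0.224.
Mean = α/β = 5.8/21.4 = 0.271.
Mean > mode: the posterior has a right tail.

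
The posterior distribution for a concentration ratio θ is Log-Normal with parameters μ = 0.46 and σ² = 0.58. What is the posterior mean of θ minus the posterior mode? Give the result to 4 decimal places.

Mode = exp(μ − σ²) = exp(-0.12) = 0.8869.
Mean = exp(μ + σ²/2) = exp(0.750) = 2.1170.
Difference = 2.1170 − 0.8869 = 1.2301.

1.2301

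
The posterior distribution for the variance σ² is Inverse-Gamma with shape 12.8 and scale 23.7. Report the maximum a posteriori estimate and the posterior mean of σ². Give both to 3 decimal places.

Mode = β/(α+1) = 23.7/13.8 = 1.717.
Mean = β/(α−1) = 23.7/11.8 = 2.008.
The mean is pulled above the mode by the posterior's right skew.

MAP = 1.717; posterior mean = 2.008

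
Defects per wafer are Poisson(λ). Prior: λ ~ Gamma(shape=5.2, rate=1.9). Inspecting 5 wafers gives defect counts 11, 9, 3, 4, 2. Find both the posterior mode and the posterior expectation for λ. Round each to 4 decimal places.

Σ counts = 29. Posterior: Gamma(shape = 5.2+29 = 34.2, rate = 1.9+5 = 6.9).
Mode = (α−1)/β = 33.2/6.9 = 4.8116.
Mean = α/β = 34.2/6.9 = 4.9565.
Mean > mode: the posterior has a right tail.

MAP: 4.8116. Posterior mean: 4.9565.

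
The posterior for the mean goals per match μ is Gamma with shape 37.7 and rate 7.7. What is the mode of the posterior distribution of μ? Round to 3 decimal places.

Mode = (α−1)/β = 36.7/7.7 = 4.766.
Mean = α/β = 37.7/7.7 = 4.896.
This is the posterior mode — the MAP estimate.

4.766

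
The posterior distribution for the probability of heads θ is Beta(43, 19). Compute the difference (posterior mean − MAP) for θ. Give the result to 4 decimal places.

Mode = (43−1)/(43+19−2) = 42/60 = 0.7000.
Mean = 43/(43+19) = 43/62 = 0.6935.
Difference = 0.6935 − 0.7000 = -0.0065.
The mean is pulled below the mode by the posterior's left skew.

-0.0065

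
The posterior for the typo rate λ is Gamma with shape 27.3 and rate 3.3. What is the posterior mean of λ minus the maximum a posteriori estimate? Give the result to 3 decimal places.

0.303

Mode = (α−1)/β = 26.3/3.3 = 7.970.
Mean = α/β = 27.3/3.3 = 8.273.
Difference = 8.273 − 7.970 = 0.303.
Right-skewed posterior ⇒ mode < mean.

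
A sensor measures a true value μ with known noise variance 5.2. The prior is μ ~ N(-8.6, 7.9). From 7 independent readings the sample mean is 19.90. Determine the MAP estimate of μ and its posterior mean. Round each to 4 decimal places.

MAP = 17.4504, posterior mean = 17.4504

Posterior for μ is Normal. Precision-weighted mean: (1/7.9·-8.6 + 7/5.2·19.90) / (1/7.9 + 7/5.2) = 17.4504.
A Normal posterior is symmetric, so mode = mean.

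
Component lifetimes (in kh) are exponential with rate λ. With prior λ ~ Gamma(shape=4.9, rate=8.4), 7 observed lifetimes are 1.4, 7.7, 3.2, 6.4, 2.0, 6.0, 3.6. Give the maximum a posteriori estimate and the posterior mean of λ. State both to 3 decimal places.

Σ times = 30.3. Posterior: Gamma(shape = 4.9+7 = 11.9, rate = 8.4+30.3 = 38.7).
Mode = (α−1)/β = 10.9/38.7 = 0.282.
Mean = α/β = 11.9/38.7 = 0.307.

MAP = 0.282; posterior mean = 0.307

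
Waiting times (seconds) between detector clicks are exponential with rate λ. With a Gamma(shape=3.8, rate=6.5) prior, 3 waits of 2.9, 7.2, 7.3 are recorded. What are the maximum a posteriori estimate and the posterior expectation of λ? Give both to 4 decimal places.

Σ times = 17.4. Posterior: Gamma(shape = 3.8+3 = 6.8, rate = 6.5+17.4 = 23.9).
Mode = (α−1)/β = 5.8/23.9 = 0.2427.
Mean = α/β = 6.8/23.9 = 0.2845.

λ_MAP = 0.2427, E[λ|data] = 0.2845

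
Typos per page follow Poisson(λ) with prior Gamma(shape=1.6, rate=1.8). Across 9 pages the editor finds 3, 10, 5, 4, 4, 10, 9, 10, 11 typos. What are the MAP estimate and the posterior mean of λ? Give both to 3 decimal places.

Σ counts = 66. Posterior: Gamma(shape = 1.6+66 = 67.6, rate = 1.8+9 = 10.8).
Mode = (α−1)/β = 66.6/10.8 = 6.167.
Mean = α/β = 67.6/10.8 = 6.259.

MAP: 6.167. Posterior mean: 6.259.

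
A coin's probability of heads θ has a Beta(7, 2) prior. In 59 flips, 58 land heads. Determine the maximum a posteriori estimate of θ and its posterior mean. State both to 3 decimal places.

maximum a posteriori estimate = 0.970, posterior mean = 0.956

Posterior: Beta(7+58, 2+1) = Beta(65, 3).
Mode = (65−1)/(65+3−2) = 64/66 = 0.970.
Mean = 65/(65+3) = 65/68 = 0.956.
Mode > mean: the posterior has a left tail.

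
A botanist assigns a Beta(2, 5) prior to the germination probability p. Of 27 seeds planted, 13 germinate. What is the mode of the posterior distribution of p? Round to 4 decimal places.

0.4375

Posterior: Beta(2+13, 5+14) = Beta(15, 19).
Mode = (15−1)/(15+19−2) = 14/32 = 0.4375.
Mean = 15/(15+19) = 15/34 = 0.4412.
This is the posterior mode — the MAP estimate.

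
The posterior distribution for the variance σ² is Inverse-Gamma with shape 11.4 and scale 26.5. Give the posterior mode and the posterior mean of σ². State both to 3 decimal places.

MAP = 2.137; posterior mean = 2.548

Mode = β/(α+1) = 26.5/12.4 = 2.137.
Mean = β/(α−1) = 26.5/10.4 = 2.548.
The mean is pulled above the mode by the posterior's right skew.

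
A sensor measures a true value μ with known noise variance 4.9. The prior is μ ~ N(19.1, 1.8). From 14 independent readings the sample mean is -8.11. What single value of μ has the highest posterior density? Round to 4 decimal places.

-3.6805

Posterior for μ is Normal. Precision-weighted mean: (1/1.8·19.1 + 14/4.9·-8.11) / (1/1.8 + 14/4.9) = -3.6805.
A Normal posterior is symmetric, so mode = mean.
This is the posterior mode — the MAP estimate.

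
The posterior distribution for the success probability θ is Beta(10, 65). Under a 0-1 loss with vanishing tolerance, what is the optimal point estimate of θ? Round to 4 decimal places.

Mode = (10−1)/(10+65−2) = 9/73 = 0.1233.
Mean = 10/(10+65) = 10/75 = 0.1333.
This is the posterior mode — the MAP estimate.

0.1233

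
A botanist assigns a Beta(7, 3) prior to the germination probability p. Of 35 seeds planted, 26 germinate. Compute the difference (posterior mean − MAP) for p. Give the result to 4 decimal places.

Posterior: Beta(7+26, 3+9) = Beta(33, 12).
Mode = (33−1)/(33+12−2) = 32/43 = 0.7442.
Mean = 33/(33+12) = 33/45 = 0.7333.
Difference = 0.7333 − 0.7442 = -0.0109.

-0.0109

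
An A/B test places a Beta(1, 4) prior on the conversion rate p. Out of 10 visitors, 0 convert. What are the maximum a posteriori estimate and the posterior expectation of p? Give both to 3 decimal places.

Posterior: Beta(1+0, 4+10) = Beta(1, 14).
Since α = 1 ≤ 1 and β > 1, the Beta density is monotone decreasing on [0,1]; the mode is at 0.
Mean = 1/(1+14) = 0.067.
The posterior is right-skewed, so the mean exceeds the mode.

MAP = 0.000, posterior mean = 0.067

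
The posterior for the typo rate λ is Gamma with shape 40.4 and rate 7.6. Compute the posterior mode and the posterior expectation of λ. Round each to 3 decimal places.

MAP = 5.184, posterior mean = 5.316

Mode = (α−1)/β = 39.4/7.6 = 5.184.
Mean = α/β = 40.4/7.6 = 5.316.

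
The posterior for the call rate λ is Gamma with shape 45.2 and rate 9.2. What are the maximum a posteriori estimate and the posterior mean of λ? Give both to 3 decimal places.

λ_MAP = 4.804, E[λ|data] = 4.913

Mode = (α−1)/β = 44.2/9.2 = 4.804.
Mean = α/β = 45.2/9.2 = 4.913.
Mean > mode: the posterior has a right tail.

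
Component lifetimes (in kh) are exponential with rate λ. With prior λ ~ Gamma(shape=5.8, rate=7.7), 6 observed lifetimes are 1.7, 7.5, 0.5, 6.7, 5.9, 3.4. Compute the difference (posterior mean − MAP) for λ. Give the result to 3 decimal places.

0.030

Σ times = 25.7. Posterior: Gamma(shape = 5.8+6 = 11.8, rate = 7.7+25.7 = 33.4).
Mode = (α−1)/β = 10.8/33.4 = 0.323.
Mean = α/β = 11.8/33.4 = 0.353.
Difference = 0.353 − 0.323 = 0.030.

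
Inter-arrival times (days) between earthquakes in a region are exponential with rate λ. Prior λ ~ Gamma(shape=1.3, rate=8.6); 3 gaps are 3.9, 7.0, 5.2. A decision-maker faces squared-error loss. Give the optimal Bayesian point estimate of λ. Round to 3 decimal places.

Σ times = 16.1. Posterior: Gamma(shape = 1.3+3 = 4.3, rate = 8.6+16.1 = 24.7).
Mode = (α−1)/β = 3.3/24.7 = 0.134.
Mean = α/β = 4.3/24.7 = 0.174.
Squared-error loss ⇒ the optimal estimator is the posterior mean.

0.174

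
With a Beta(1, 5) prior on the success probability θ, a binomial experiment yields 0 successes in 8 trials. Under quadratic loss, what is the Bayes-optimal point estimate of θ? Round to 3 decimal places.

Posterior: Beta(1+0, 5+8) = Beta(1, 13).
Since α = 1 ≤ 1 and β > 1, the Beta density is monotone decreasing on [0,1]; the mode is at 0.
Mean = 1/(1+13) = 0.071.
Quadratic loss ⇒ the optimal estimator is the posterior mean.

0.071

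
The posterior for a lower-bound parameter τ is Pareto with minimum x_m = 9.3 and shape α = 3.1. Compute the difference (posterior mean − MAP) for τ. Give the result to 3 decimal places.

4.429

The Pareto density is strictly decreasing on [x_m, ∞), so the mode is x_m = 9.300.
Mean = α·x_m/(α−1) = 3.1·9.3/2.1 = 13.729.
Difference = 13.729 − 9.300 = 4.429.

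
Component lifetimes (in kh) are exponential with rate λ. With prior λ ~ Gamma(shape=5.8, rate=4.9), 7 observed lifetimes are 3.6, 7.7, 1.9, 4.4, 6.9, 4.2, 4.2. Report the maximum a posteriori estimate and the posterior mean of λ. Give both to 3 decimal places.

Σ times = 32.9. Posterior: Gamma(shape = 5.8+7 = 12.8, rate = 4.9+32.9 = 37.8).
Mode = (α−1)/β = 11.8/37.8 = 0.312.
Mean = α/β = 12.8/37.8 = 0.339.
The mean is pulled above the mode by the posterior's right skew.

MAP = 0.312, posterior mean = 0.339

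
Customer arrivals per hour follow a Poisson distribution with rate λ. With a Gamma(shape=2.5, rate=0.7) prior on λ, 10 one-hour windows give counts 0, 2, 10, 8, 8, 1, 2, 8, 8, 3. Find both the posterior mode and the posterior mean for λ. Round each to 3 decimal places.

Σ counts = 50. Posterior: Gamma(shape = 2.5+50 = 52.5, rate = 0.7+10 = 10.7).
Mode = (α−1)/β = 51.5/10.7 = 4.813.
Mean = α/β = 52.5/10.7 = 4.907.

posterior mode = 4.813, posterior mean = 4.907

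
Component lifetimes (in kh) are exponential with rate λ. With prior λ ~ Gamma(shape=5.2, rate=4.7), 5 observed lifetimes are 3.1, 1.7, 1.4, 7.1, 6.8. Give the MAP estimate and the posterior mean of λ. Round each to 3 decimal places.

λ_MAP = 0.371, E[λ|data] = 0.411

Σ times = 20.1. Posterior: Gamma(shape = 5.2+5 = 10.2, rate = 4.7+20.1 = 24.8).
Mode = (α−1)/β = 9.2/24.8 = 0.371.
Mean = α/β = 10.2/24.8 = 0.411.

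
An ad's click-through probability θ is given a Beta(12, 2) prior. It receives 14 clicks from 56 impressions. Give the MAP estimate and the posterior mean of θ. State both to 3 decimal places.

MAP: 0.368. Posterior mean: 0.371.

Posterior: Beta(12+14, 2+42) = Beta(26, 44).
Mode = (26−1)/(26+44−2) = 25/68 = 0.368.
Mean = 26/(26+44) = 26/70 = 0.371.
Mean > mode: the posterior has a right tail.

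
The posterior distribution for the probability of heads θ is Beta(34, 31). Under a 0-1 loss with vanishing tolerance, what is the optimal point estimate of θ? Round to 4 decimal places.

0.5238

Mode = (34−1)/(34+31−2) = 33/63 = 0.5238.
Mean = 34/(34+31) = 34/65 = 0.5231.
This is the posterior mode — the MAP estimate.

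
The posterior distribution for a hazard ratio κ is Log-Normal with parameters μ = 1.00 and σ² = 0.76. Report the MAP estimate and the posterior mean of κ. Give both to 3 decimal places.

MAP: 1.271. Posterior mean: 3.975.

Mode = exp(μ − σ²) = exp(0.24) = 1.271.
Mean = exp(μ + σ²/2) = exp(1.380) = 3.975.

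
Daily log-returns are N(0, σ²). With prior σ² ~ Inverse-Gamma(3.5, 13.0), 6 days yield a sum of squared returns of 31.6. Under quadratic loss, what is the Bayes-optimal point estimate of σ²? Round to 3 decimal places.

5.236

Posterior: Inverse-Gamma(shape = 3.5+6/2 = 6.5, scale = 13.0+31.6/2 = 28.8).
Mode = β/(α+1) = 28.8/7.5 = 3.840.
Mean = β/(α−1) = 28.8/5.5 = 5.236.
Quadratic loss ⇒ the optimal estimator is the posterior mean.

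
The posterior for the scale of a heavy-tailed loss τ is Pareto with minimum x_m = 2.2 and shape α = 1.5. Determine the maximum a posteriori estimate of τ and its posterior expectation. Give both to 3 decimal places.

The Pareto density is strictly decreasing on [x_m, ∞), so the mode is x_m = 2.200.
Mean = α·x_m/(α−1) = 1.5·2.2/0.5 = 6.600.
Mean > mode: the posterior has a right tail.

MAP: 2.200. Posterior mean: 6.600.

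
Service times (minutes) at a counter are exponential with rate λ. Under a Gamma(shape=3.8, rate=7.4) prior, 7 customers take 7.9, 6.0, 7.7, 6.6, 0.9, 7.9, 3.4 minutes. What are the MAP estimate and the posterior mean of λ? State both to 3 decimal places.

Σ times = 40.4. Posterior: Gamma(shape = 3.8+7 = 10.8, rate = 7.4+40.4 = 47.8).
Mode = (α−1)/β = 9.8/47.8 = 0.205.
Mean = α/β = 10.8/47.8 = 0.226.
Mean > mode: the posterior has a right tail.

MAP = 0.205, posterior mean = 0.226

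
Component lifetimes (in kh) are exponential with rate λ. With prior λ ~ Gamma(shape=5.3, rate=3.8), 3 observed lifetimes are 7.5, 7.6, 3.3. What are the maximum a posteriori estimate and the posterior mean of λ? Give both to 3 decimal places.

MAP = 0.329; posterior mean = 0.374

Σ times = 18.4. Posterior: Gamma(shape = 5.3+3 = 8.3, rate = 3.8+18.4 = 22.2).
Mode = (α−1)/β = 7.3/22.2 = 0.329.
Mean = α/β = 8.3/22.2 = 0.374.
Right-skewed posterior ⇒ mode < mean.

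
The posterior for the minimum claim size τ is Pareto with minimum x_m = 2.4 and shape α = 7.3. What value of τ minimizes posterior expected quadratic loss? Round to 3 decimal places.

The Pareto density is strictly decreasing on [x_m, ∞), so the mode is x_m = 2.400.
Mean = α·x_m/(α−1) = 7.3·2.4/6.3 = 2.781.
Quadratic loss ⇒ the optimal estimator is the posterior mean.

2.781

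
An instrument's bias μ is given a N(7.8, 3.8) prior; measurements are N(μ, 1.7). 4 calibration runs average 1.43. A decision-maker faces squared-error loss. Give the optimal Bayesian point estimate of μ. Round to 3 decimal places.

2.071

Posterior for μ is Normal. Precision-weighted mean: (1/3.8·7.8 + 4/1.7·1.43) / (1/3.8 + 4/1.7) = 2.071.
A Normal posterior is symmetric, so mode = mean.
Squared-error loss ⇒ the optimal estimator is the posterior mean.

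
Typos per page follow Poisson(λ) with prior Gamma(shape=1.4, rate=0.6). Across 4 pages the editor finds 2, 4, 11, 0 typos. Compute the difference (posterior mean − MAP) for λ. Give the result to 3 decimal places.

Σ counts = 17. Posterior: Gamma(shape = 1.4+17 = 18.4, rate = 0.6+4 = 4.6).
Mode = (α−1)/β = 17.4/4.6 = 3.783.
Mean = α/β = 18.4/4.6 = 4.000.
Difference = 4.000 − 3.783 = 0.217.

0.217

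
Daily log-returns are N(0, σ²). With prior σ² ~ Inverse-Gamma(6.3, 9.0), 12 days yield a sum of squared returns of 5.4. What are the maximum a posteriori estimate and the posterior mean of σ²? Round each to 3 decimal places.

MAP = 0.880; posterior mean = 1.035

Posterior: Inverse-Gamma(shape = 6.3+12/2 = 12.3, scale = 9.0+5.4/2 = 11.7).
Mode = β/(α+1) = 11.7/13.3 = 0.880.
Mean = β/(α−1) = 11.7/11.3 = 1.035.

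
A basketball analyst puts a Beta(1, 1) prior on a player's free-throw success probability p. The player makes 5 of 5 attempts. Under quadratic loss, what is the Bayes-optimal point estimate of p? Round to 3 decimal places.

Posterior: Beta(1+5, 1+0) = Beta(6, 1).
Since β = 1 ≤ 1 and α > 1, the Beta density is monotone increasing on [0,1]; the mode is at 1.
Mean = 6/(6+1) = 0.857.
Quadratic loss ⇒ the optimal estimator is the posterior mean.

0.857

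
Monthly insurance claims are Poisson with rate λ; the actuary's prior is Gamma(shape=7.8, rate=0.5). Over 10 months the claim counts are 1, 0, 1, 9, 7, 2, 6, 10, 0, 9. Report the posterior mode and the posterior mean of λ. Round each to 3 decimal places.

Σ counts = 45. Posterior: Gamma(shape = 7.8+45 = 52.8, rate = 0.5+10 = 10.5).
Mode = (α−1)/β = 51.8/10.5 = 4.933.
Mean = α/β = 52.8/10.5 = 5.029.

MAP = 4.933, posterior mean = 5.029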